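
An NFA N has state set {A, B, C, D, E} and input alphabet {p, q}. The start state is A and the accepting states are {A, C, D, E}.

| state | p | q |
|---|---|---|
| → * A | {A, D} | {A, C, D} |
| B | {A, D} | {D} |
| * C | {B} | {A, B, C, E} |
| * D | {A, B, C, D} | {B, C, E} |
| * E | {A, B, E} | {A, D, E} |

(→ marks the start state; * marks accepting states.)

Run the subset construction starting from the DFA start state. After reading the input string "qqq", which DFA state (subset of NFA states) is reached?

{A, B, C, D, E}

Start: {A}.
δ(A,q) = {A, C, D}.
Union: {A, C, D}.
After q: {A, C, D}.
δ(A,q) = {A, C, D}; δ(C,q) = {A, B, C, E}; δ(D,q) = {B, C, E}.
Union: {A, B, C, D, E}.
After q: {A, B, C, D, E}.
δ(A,q) = {A, C, D}; δ(B,q) = {D}; δ(C,q) = {A, B, C, E}; δ(D,q) = {B, C, E}; δ(E,q) = {A, D, E}.
Union: {A, B, C, D, E}.
After q: {A, B, C, D, E}.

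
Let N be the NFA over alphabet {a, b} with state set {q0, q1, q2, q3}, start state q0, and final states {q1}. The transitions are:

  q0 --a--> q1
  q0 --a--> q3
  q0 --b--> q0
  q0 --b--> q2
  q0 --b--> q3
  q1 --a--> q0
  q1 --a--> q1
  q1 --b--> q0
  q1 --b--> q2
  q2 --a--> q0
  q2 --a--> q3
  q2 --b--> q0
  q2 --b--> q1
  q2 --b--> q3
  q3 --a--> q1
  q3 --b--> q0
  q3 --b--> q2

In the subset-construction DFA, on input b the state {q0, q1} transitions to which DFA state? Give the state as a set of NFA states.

{q0, q2, q3}

δ(q0,b) = {q0, q2, q3}; δ(q1,b) = {q0, q2}.
Union: {q0, q2, q3}.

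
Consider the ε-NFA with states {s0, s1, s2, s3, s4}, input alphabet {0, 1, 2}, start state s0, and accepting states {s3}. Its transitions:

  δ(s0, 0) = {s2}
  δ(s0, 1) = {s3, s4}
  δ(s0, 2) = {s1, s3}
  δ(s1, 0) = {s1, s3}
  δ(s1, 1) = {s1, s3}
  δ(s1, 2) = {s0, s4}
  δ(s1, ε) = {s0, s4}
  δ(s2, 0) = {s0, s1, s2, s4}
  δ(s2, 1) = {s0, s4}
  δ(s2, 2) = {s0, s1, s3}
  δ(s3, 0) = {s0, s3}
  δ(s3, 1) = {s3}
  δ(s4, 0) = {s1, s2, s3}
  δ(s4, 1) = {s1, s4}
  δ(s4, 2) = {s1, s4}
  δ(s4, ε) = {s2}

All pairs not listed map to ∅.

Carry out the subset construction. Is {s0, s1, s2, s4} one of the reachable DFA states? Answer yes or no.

Start state of the DFA: {s0} (ε-closure of the NFA start).
{s0} --0--> {s2}  [new]
{s0} --1--> {s2, s3, s4}  [new]
{s0} --2--> {s0, s1, s2, s3, s4}  [new]
{s2} --0--> {s0, s1, s2, s4}  [new]
{s2} --1--> {s0, s2, s4}  [new]
{s2} --2--> {s0, s1, s2, s3, s4}  [seen]
{s2, s3, s4} --0--> {s0, s1, s2, s3, s4}  [seen]
{s2, s3, s4} --1--> {s0, s1, s2, s3, s4}  [seen]
{s2, s3, s4} --2--> {s0, s1, s2, s3, s4}  [seen]
{s0, s1, s2, s3, s4} --0--> {s0, s1, s2, s3, s4}  [seen]
{s0, s1, s2, s3, s4} --1--> {s0, s1, s2, s3, s4}  [seen]
{s0, s1, s2, s3, s4} --2--> {s0, s1, s2, s3, s4}  [seen]
{s0, s1, s2, s4} --0--> {s0, s1, s2, s3, s4}  [seen]
{s0, s1, s2, s4} --1--> {s0, s1, s2, s3, s4}  [seen]
{s0, s1, s2, s4} --2--> {s0, s1, s2, s3, s4}  [seen]
{s0, s2, s4} --0--> {s0, s1, s2, s3, s4}  [seen]
{s0, s2, s4} --1--> {s0, s1, s2, s3, s4}  [seen]
{s0, s2, s4} --2--> {s0, s1, s2, s3, s4}  [seen]
Reachable DFA states: {s0}, {s2}, {s2, s3, s4}, {s0, s1, s2, s3, s4}, {s0, s1, s2, s4}, {s0, s2, s4}.
{s0, s1, s2, s4} is among them.

yes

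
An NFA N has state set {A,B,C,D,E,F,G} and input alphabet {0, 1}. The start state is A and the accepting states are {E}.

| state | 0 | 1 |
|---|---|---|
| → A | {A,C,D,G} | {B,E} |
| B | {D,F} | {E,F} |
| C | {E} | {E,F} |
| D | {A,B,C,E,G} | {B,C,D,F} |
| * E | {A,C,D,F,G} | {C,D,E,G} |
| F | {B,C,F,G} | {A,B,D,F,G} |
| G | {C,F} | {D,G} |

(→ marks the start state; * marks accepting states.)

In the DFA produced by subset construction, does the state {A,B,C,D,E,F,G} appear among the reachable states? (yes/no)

Start state of the DFA: {A}.
{A} --0--> {A,C,D,G}  [new]
{A} --1--> {B,E}  [new]
{A,C,D,G} --0--> {A,B,C,D,E,F,G}  [new]
{A,C,D,G} --1--> {B,C,D,E,F,G}  [new]
{B,E} --0--> {A,C,D,F,G}  [new]
{B,E} --1--> {C,D,E,F,G}  [new]
{A,B,C,D,E,F,G} --0--> {A,B,C,D,E,F,G}  [seen]
{A,B,C,D,E,F,G} --1--> {A,B,C,D,E,F,G}  [seen]
{B,C,D,E,F,G} --0--> {A,B,C,D,E,F,G}  [seen]
{B,C,D,E,F,G} --1--> {A,B,C,D,E,F,G}  [seen]
{A,C,D,F,G} --0--> {A,B,C,D,E,F,G}  [seen]
{A,C,D,F,G} --1--> {A,B,C,D,E,F,G}  [seen]
{C,D,E,F,G} --0--> {A,B,C,D,E,F,G}  [seen]
{C,D,E,F,G} --1--> {A,B,C,D,E,F,G}  [seen]
Reachable DFA states: {A}, {A,C,D,G}, {B,E}, {A,B,C,D,E,F,G}, {B,C,D,E,F,G}, {A,C,D,F,G}, {C,D,E,F,G}.
{A,B,C,D,E,F,G} is among them.

yes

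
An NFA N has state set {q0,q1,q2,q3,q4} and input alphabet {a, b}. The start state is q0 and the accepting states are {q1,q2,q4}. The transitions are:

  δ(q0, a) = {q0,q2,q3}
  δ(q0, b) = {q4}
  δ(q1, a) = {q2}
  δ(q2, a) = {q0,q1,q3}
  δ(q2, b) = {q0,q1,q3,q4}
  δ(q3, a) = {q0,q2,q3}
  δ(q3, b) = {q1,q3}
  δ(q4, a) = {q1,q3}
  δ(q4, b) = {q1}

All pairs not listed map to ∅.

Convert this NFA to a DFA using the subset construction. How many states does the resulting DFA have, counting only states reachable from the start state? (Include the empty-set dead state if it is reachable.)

Start state of the DFA: {q0}.
{q0} --a--> {q0,q2,q3}  [new]
{q0} --b--> {q4}  [new]
{q0,q2,q3} --a--> {q0,q1,q2,q3}  [new]
{q0,q2,q3} --b--> {q0,q1,q3,q4}  [new]
{q4} --a--> {q1,q3}  [new]
{q4} --b--> {q1}  [new]
{q0,q1,q2,q3} --a--> {q0,q1,q2,q3}  [seen]
{q0,q1,q2,q3} --b--> {q0,q1,q3,q4}  [seen]
{q0,q1,q3,q4} --a--> {q0,q1,q2,q3}  [seen]
{q0,q1,q3,q4} --b--> {q1,q3,q4}  [new]
{q1,q3} --a--> {q0,q2,q3}  [seen]
{q1,q3} --b--> {q1,q3}  [seen]
{q1} --a--> {q2}  [new]
{q1} --b--> ∅  [new]
{q1,q3,q4} --a--> {q0,q1,q2,q3}  [seen]
{q1,q3,q4} --b--> {q1,q3}  [seen]
{q2} --a--> {q0,q1,q3}  [new]
{q2} --b--> {q0,q1,q3,q4}  [seen]
∅ --a--> ∅  [seen]
∅ --b--> ∅  [seen]
{q0,q1,q3} --a--> {q0,q2,q3}  [seen]
{q0,q1,q3} --b--> {q1,q3,q4}  [seen]
Reachable DFA states: {q0}, {q0,q2,q3}, {q4}, {q0,q1,q2,q3}, {q0,q1,q3,q4}, {q1,q3}, {q1}, {q1,q3,q4}, {q2}, ∅, {q0,q1,q3}.

11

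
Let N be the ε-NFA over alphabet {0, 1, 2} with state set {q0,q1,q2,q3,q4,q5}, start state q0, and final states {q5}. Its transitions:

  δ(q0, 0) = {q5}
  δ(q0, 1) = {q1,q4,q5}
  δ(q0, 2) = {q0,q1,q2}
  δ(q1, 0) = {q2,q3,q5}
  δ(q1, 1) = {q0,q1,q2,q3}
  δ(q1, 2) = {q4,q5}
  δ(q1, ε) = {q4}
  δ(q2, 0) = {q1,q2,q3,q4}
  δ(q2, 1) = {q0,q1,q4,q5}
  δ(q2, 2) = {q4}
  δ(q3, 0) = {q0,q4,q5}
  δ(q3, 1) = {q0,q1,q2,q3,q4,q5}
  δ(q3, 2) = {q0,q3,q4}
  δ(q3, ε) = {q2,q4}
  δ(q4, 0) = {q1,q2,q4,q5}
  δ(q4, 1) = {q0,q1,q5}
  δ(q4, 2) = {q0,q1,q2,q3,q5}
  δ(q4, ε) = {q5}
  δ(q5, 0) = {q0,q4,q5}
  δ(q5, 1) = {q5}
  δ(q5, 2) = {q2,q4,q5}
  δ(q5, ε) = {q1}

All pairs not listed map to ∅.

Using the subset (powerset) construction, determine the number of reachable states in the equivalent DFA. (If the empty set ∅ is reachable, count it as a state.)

Start state of the DFA: {q0} (ε-closure of the NFA start).
{q0} --0--> {q1,q4,q5}  [new]
{q0} --1--> {q1,q4,q5}  [seen]
{q0} --2--> {q0,q1,q2,q4,q5}  [new]
{q1,q4,q5} --0--> {q0,q1,q2,q3,q4,q5}  [new]
{q1,q4,q5} --1--> {q0,q1,q2,q3,q4,q5}  [seen]
{q1,q4,q5} --2--> {q0,q1,q2,q3,q4,q5}  [seen]
{q0,q1,q2,q4,q5} --0--> {q0,q1,q2,q3,q4,q5}  [seen]
{q0,q1,q2,q4,q5} --1--> {q0,q1,q2,q3,q4,q5}  [seen]
{q0,q1,q2,q4,q5} --2--> {q0,q1,q2,q3,q4,q5}  [seen]
{q0,q1,q2,q3,q4,q5} --0--> {q0,q1,q2,q3,q4,q5}  [seen]
{q0,q1,q2,q3,q4,q5} --1--> {q0,q1,q2,q3,q4,q5}  [seen]
{q0,q1,q2,q3,q4,q5} --2--> {q0,q1,q2,q3,q4,q5}  [seen]
Reachable DFA states: {q0}, {q1,q4,q5}, {q0,q1,q2,q4,q5}, {q0,q1,q2,q3,q4,q5}.

4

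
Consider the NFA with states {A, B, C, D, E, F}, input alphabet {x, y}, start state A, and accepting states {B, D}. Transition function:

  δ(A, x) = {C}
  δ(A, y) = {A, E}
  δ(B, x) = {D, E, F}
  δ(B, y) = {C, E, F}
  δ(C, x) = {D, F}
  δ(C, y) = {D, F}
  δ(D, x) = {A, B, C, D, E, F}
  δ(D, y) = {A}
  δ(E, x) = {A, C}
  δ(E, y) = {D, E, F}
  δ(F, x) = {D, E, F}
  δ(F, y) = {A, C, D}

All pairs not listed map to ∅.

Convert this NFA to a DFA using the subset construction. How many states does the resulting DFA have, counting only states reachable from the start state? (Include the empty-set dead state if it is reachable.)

11

Start state of the DFA: {A}.
{A} --x--> {C}  [new]
{A} --y--> {A, E}  [new]
{C} --x--> {D, F}  [new]
{C} --y--> {D, F}  [seen]
{A, E} --x--> {A, C}  [new]
{A, E} --y--> {A, D, E, F}  [new]
{D, F} --x--> {A, B, C, D, E, F}  [new]
{D, F} --y--> {A, C, D}  [new]
{A, C} --x--> {C, D, F}  [new]
{A, C} --y--> {A, D, E, F}  [seen]
{A, D, E, F} --x--> {A, B, C, D, E, F}  [seen]
{A, D, E, F} --y--> {A, C, D, E, F}  [new]
{A, B, C, D, E, F} --x--> {A, B, C, D, E, F}  [seen]
{A, B, C, D, E, F} --y--> {A, C, D, E, F}  [seen]
{A, C, D} --x--> {A, B, C, D, E, F}  [seen]
{A, C, D} --y--> {A, D, E, F}  [seen]
{C, D, F} --x--> {A, B, C, D, E, F}  [seen]
{C, D, F} --y--> {A, C, D, F}  [new]
{A, C, D, E, F} --x--> {A, B, C, D, E, F}  [seen]
{A, C, D, E, F} --y--> {A, C, D, E, F}  [seen]
{A, C, D, F} --x--> {A, B, C, D, E, F}  [seen]
{A, C, D, F} --y--> {A, C, D, E, F}  [seen]
Reachable DFA states: {A}, {C}, {A, E}, {D, F}, {A, C}, {A, D, E, F}, {A, B, C, D, E, F}, {A, C, D}, {C, D, F}, {A, C, D, E, F}, {A, C, D, F}.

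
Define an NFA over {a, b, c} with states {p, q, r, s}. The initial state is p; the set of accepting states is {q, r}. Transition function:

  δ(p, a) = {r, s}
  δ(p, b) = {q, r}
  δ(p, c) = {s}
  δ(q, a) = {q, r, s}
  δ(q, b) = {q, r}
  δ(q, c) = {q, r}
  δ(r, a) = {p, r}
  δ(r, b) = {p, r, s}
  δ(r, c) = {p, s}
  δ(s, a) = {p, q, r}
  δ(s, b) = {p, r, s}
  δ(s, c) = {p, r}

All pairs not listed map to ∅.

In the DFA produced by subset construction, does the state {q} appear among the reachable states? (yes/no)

no

Start state of the DFA: {p}.
{p} --a--> {r, s}  [new]
{p} --b--> {q, r}  [new]
{p} --c--> {s}  [new]
{r, s} --a--> {p, q, r}  [new]
{r, s} --b--> {p, r, s}  [new]
{r, s} --c--> {p, r, s}  [seen]
{q, r} --a--> {p, q, r, s}  [new]
{q, r} --b--> {p, q, r, s}  [seen]
{q, r} --c--> {p, q, r, s}  [seen]
{s} --a--> {p, q, r}  [seen]
{s} --b--> {p, r, s}  [seen]
{s} --c--> {p, r}  [new]
{p, q, r} --a--> {p, q, r, s}  [seen]
{p, q, r} --b--> {p, q, r, s}  [seen]
{p, q, r} --c--> {p, q, r, s}  [seen]
{p, r, s} --a--> {p, q, r, s}  [seen]
{p, r, s} --b--> {p, q, r, s}  [seen]
{p, r, s} --c--> {p, r, s}  [seen]
{p, q, r, s} --a--> {p, q, r, s}  [seen]
{p, q, r, s} --b--> {p, q, r, s}  [seen]
{p, q, r, s} --c--> {p, q, r, s}  [seen]
{p, r} --a--> {p, r, s}  [seen]
{p, r} --b--> {p, q, r, s}  [seen]
{p, r} --c--> {p, s}  [new]
{p, s} --a--> {p, q, r, s}  [seen]
{p, s} --b--> {p, q, r, s}  [seen]
{p, s} --c--> {p, r, s}  [seen]
Reachable DFA states: {p}, {r, s}, {q, r}, {s}, {p, q, r}, {p, r, s}, {p, q, r, s}, {p, r}, {p, s}.
{q} is not among them.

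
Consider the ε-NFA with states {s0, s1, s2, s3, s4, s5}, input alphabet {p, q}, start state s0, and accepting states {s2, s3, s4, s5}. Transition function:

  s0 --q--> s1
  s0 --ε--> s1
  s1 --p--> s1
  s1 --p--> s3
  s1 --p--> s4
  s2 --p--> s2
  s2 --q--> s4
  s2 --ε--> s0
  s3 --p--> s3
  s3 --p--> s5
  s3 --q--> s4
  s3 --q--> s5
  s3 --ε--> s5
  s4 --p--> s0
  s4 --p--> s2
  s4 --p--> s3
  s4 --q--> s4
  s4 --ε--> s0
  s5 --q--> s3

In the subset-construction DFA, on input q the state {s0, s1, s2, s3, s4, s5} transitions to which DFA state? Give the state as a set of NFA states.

δ(s0,q) = {s1}; δ(s1,q) = ∅; δ(s2,q) = {s4}; δ(s3,q) = {s4, s5}; δ(s4,q) = {s4}; δ(s5,q) = {s3}.
Union: {s1, s3, s4, s5}.
ε-closure gives {s0, s1, s3, s4, s5}.

{s0, s1, s3, s4, s5}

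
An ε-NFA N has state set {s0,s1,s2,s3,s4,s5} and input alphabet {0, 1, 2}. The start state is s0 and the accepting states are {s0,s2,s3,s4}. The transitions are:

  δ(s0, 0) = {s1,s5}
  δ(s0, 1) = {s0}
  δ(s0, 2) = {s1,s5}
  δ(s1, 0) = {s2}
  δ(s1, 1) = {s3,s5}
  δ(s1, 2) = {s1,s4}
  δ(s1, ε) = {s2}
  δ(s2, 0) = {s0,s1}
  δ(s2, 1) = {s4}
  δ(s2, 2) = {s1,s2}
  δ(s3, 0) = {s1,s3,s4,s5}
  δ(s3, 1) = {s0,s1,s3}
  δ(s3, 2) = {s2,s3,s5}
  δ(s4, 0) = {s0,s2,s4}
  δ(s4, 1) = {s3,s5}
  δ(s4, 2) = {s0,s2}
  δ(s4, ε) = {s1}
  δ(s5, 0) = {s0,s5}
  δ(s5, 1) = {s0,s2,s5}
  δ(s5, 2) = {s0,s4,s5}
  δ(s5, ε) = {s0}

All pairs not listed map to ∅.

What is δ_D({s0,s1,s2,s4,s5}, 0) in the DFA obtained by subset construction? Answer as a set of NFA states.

{s0,s1,s2,s4,s5}

δ(s0,0) = {s1,s5}; δ(s1,0) = {s2}; δ(s2,0) = {s0,s1}; δ(s4,0) = {s0,s2,s4}; δ(s5,0) = {s0,s5}.
Union: {s0,s1,s2,s4,s5}.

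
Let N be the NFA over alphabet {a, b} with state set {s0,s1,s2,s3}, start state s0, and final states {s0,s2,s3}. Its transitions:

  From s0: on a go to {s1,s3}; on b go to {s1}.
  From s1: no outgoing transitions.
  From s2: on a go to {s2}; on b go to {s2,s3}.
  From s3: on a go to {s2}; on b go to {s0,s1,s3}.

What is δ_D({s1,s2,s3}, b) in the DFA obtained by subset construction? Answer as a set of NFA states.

{s0,s1,s2,s3}

δ(s1,b) = ∅; δ(s2,b) = {s2,s3}; δ(s3,b) = {s0,s1,s3}.
Union: {s0,s1,s2,s3}.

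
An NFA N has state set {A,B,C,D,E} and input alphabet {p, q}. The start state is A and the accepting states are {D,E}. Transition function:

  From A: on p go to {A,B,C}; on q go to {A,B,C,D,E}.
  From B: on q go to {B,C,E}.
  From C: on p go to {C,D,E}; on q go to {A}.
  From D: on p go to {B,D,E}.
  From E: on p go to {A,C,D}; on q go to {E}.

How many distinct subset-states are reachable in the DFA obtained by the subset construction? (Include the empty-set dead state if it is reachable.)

Start state of the DFA: {A}.
{A} --p--> {A,B,C}  [new]
{A} --q--> {A,B,C,D,E}  [new]
{A,B,C} --p--> {A,B,C,D,E}  [seen]
{A,B,C} --q--> {A,B,C,D,E}  [seen]
{A,B,C,D,E} --p--> {A,B,C,D,E}  [seen]
{A,B,C,D,E} --q--> {A,B,C,D,E}  [seen]
Reachable DFA states: {A}, {A,B,C}, {A,B,C,D,E}.

3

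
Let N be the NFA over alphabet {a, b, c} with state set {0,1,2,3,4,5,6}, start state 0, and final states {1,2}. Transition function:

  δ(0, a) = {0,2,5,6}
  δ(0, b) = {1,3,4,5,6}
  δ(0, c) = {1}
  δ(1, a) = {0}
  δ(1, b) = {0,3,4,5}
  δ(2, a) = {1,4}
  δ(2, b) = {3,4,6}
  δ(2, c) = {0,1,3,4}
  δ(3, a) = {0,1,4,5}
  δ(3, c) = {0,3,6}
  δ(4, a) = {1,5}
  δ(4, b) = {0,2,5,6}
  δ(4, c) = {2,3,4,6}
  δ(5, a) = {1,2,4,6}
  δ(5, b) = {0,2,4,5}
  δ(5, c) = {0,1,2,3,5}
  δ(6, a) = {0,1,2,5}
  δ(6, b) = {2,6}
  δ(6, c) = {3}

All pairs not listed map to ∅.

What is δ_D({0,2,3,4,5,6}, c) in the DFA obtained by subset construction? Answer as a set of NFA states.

δ(0,c) = {1}; δ(2,c) = {0,1,3,4}; δ(3,c) = {0,3,6}; δ(4,c) = {2,3,4,6}; δ(5,c) = {0,1,2,3,5}; δ(6,c) = {3}.
Union: {0,1,2,3,4,5,6}.

{0,1,2,3,4,5,6}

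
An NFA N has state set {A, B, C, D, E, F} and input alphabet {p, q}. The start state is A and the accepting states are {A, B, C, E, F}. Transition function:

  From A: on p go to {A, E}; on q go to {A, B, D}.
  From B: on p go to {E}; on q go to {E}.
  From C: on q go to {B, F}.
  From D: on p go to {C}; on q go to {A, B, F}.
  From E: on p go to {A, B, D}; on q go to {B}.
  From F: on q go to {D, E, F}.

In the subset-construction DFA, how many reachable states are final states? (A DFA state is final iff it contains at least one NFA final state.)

Start state of the DFA: {A}.
{A} --p--> {A, E}  [new]
{A} --q--> {A, B, D}  [new]
{A, E} --p--> {A, B, D, E}  [new]
{A, E} --q--> {A, B, D}  [seen]
{A, B, D} --p--> {A, C, E}  [new]
{A, B, D} --q--> {A, B, D, E, F}  [new]
{A, B, D, E} --p--> {A, B, C, D, E}  [new]
{A, B, D, E} --q--> {A, B, D, E, F}  [seen]
{A, C, E} --p--> {A, B, D, E}  [seen]
{A, C, E} --q--> {A, B, D, F}  [new]
{A, B, D, E, F} --p--> {A, B, C, D, E}  [seen]
{A, B, D, E, F} --q--> {A, B, D, E, F}  [seen]
{A, B, C, D, E} --p--> {A, B, C, D, E}  [seen]
{A, B, C, D, E} --q--> {A, B, D, E, F}  [seen]
{A, B, D, F} --p--> {A, C, E}  [seen]
{A, B, D, F} --q--> {A, B, D, E, F}  [seen]
Reachable DFA states: {A}, {A, E}, {A, B, D}, {A, B, D, E}, {A, C, E}, {A, B, D, E, F}, {A, B, C, D, E}, {A, B, D, F}.
Accepting DFA states (contain an NFA accepting state): {A}, {A, E}, {A, B, D}, {A, B, D, E}, {A, C, E}, {A, B, D, E, F}, {A, B, C, D, E}, {A, B, D, F}.

8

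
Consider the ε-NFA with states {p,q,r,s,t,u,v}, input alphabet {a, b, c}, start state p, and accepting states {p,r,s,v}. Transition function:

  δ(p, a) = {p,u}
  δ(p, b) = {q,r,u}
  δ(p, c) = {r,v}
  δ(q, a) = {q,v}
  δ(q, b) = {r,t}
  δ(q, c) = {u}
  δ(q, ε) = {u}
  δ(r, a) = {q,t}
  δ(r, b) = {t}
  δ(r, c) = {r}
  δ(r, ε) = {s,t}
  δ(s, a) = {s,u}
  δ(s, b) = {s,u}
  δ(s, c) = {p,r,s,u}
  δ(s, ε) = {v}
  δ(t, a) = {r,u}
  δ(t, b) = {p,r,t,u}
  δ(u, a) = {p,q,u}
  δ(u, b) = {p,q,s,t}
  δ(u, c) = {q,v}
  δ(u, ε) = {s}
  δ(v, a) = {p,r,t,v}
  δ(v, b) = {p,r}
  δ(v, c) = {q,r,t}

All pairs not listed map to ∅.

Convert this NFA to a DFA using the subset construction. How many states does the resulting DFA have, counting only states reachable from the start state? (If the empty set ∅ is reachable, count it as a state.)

Start state of the DFA: {p} (ε-closure of the NFA start).
{p} --a--> {p,s,u,v}  [new]
{p} --b--> {q,r,s,t,u,v}  [new]
{p} --c--> {r,s,t,v}  [new]
{p,s,u,v} --a--> {p,q,r,s,t,u,v}  [new]
{p,s,u,v} --b--> {p,q,r,s,t,u,v}  [seen]
{p,s,u,v} --c--> {p,q,r,s,t,u,v}  [seen]
{q,r,s,t,u,v} --a--> {p,q,r,s,t,u,v}  [seen]
{q,r,s,t,u,v} --b--> {p,q,r,s,t,u,v}  [seen]
{q,r,s,t,u,v} --c--> {p,q,r,s,t,u,v}  [seen]
{r,s,t,v} --a--> {p,q,r,s,t,u,v}  [seen]
{r,s,t,v} --b--> {p,r,s,t,u,v}  [new]
{r,s,t,v} --c--> {p,q,r,s,t,u,v}  [seen]
{p,q,r,s,t,u,v} --a--> {p,q,r,s,t,u,v}  [seen]
{p,q,r,s,t,u,v} --b--> {p,q,r,s,t,u,v}  [seen]
{p,q,r,s,t,u,v} --c--> {p,q,r,s,t,u,v}  [seen]
{p,r,s,t,u,v} --a--> {p,q,r,s,t,u,v}  [seen]
{p,r,s,t,u,v} --b--> {p,q,r,s,t,u,v}  [seen]
{p,r,s,t,u,v} --c--> {p,q,r,s,t,u,v}  [seen]
Reachable DFA states: {p}, {p,s,u,v}, {q,r,s,t,u,v}, {r,s,t,v}, {p,q,r,s,t,u,v}, {p,r,s,t,u,v}.

6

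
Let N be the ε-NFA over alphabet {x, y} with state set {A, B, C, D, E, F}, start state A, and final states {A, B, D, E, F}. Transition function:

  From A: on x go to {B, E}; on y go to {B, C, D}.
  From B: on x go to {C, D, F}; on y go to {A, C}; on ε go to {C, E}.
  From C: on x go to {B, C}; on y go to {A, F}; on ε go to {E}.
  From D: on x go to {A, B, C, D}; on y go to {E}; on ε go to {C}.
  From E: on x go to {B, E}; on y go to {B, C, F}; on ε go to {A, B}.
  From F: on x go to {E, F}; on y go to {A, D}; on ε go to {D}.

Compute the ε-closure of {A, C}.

Begin with {A, C}.
C →ε {E}; add E.
E →ε {A, B}; add B.
ε-closure = {A, B, C, E}.

{A, B, C, E}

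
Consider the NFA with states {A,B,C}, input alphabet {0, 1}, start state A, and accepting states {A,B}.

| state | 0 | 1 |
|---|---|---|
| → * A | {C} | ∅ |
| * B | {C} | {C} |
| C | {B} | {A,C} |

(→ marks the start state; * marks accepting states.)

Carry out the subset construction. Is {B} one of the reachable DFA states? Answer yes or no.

yes

Start state of the DFA: {A}.
{A} --0--> {C}  [new]
{A} --1--> ∅  [new]
{C} --0--> {B}  [new]
{C} --1--> {A,C}  [new]
∅ --0--> ∅  [seen]
∅ --1--> ∅  [seen]
{B} --0--> {C}  [seen]
{B} --1--> {C}  [seen]
{A,C} --0--> {B,C}  [new]
{A,C} --1--> {A,C}  [seen]
{B,C} --0--> {B,C}  [seen]
{B,C} --1--> {A,C}  [seen]
Reachable DFA states: {A}, {C}, ∅, {B}, {A,C}, {B,C}.
{B} is among them.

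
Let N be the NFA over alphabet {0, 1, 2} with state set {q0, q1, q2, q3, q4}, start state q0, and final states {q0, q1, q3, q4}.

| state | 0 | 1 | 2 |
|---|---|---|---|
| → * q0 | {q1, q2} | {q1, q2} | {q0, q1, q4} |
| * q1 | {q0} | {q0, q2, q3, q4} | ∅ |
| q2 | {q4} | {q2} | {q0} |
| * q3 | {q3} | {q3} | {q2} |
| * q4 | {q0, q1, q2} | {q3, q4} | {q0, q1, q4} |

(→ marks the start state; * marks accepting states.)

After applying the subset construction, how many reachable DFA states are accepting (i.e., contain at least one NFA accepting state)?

Start state of the DFA: {q0}.
{q0} --0--> {q1, q2}  [new]
{q0} --1--> {q1, q2}  [seen]
{q0} --2--> {q0, q1, q4}  [new]
{q1, q2} --0--> {q0, q4}  [new]
{q1, q2} --1--> {q0, q2, q3, q4}  [new]
{q1, q2} --2--> {q0}  [seen]
{q0, q1, q4} --0--> {q0, q1, q2}  [new]
{q0, q1, q4} --1--> {q0, q1, q2, q3, q4}  [new]
{q0, q1, q4} --2--> {q0, q1, q4}  [seen]
{q0, q4} --0--> {q0, q1, q2}  [seen]
{q0, q4} --1--> {q1, q2, q3, q4}  [new]
{q0, q4} --2--> {q0, q1, q4}  [seen]
{q0, q2, q3, q4} --0--> {q0, q1, q2, q3, q4}  [seen]
{q0, q2, q3, q4} --1--> {q1, q2, q3, q4}  [seen]
{q0, q2, q3, q4} --2--> {q0, q1, q2, q4}  [new]
{q0, q1, q2} --0--> {q0, q1, q2, q4}  [seen]
{q0, q1, q2} --1--> {q0, q1, q2, q3, q4}  [seen]
{q0, q1, q2} --2--> {q0, q1, q4}  [seen]
{q0, q1, q2, q3, q4} --0--> {q0, q1, q2, q3, q4}  [seen]
{q0, q1, q2, q3, q4} --1--> {q0, q1, q2, q3, q4}  [seen]
{q0, q1, q2, q3, q4} --2--> {q0, q1, q2, q4}  [seen]
{q1, q2, q3, q4} --0--> {q0, q1, q2, q3, q4}  [seen]
{q1, q2, q3, q4} --1--> {q0, q2, q3, q4}  [seen]
{q1, q2, q3, q4} --2--> {q0, q1, q2, q4}  [seen]
{q0, q1, q2, q4} --0--> {q0, q1, q2, q4}  [seen]
{q0, q1, q2, q4} --1--> {q0, q1, q2, q3, q4}  [seen]
{q0, q1, q2, q4} --2--> {q0, q1, q4}  [seen]
Reachable DFA states: {q0}, {q1, q2}, {q0, q1, q4}, {q0, q4}, {q0, q2, q3, q4}, {q0, q1, q2}, {q0, q1, q2, q3, q4}, {q1, q2, q3, q4}, {q0, q1, q2, q4}.
Accepting DFA states (contain an NFA accepting state): {q0}, {q1, q2}, {q0, q1, q4}, {q0, q4}, {q0, q2, q3, q4}, {q0, q1, q2}, {q0, q1, q2, q3, q4}, {q1, q2, q3, q4}, {q0, q1, q2, q4}.

9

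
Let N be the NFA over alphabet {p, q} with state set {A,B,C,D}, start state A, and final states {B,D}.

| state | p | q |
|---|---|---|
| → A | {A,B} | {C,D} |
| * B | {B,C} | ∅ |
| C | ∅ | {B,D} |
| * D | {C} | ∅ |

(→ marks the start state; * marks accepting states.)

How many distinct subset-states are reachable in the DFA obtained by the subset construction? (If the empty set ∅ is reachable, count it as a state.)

9

Start state of the DFA: {A}.
{A} --p--> {A,B}  [new]
{A} --q--> {C,D}  [new]
{A,B} --p--> {A,B,C}  [new]
{A,B} --q--> {C,D}  [seen]
{C,D} --p--> {C}  [new]
{C,D} --q--> {B,D}  [new]
{A,B,C} --p--> {A,B,C}  [seen]
{A,B,C} --q--> {B,C,D}  [new]
{C} --p--> ∅  [new]
{C} --q--> {B,D}  [seen]
{B,D} --p--> {B,C}  [new]
{B,D} --q--> ∅  [seen]
{B,C,D} --p--> {B,C}  [seen]
{B,C,D} --q--> {B,D}  [seen]
∅ --p--> ∅  [seen]
∅ --q--> ∅  [seen]
{B,C} --p--> {B,C}  [seen]
{B,C} --q--> {B,D}  [seen]
Reachable DFA states: {A}, {A,B}, {C,D}, {A,B,C}, {C}, {B,D}, {B,C,D}, ∅, {B,C}.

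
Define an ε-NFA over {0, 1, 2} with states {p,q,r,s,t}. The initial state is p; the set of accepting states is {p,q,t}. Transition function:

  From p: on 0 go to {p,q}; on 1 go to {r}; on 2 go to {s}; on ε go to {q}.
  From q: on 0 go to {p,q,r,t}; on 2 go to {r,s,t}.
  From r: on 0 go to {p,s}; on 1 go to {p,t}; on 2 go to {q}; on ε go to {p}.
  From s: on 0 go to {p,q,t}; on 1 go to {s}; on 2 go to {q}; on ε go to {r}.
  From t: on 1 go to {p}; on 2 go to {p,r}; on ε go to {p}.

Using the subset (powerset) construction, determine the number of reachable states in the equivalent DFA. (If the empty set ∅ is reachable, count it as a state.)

Start state of the DFA: {p,q} (ε-closure of the NFA start).
{p,q} --0--> {p,q,r,t}  [new]
{p,q} --1--> {p,q,r}  [new]
{p,q} --2--> {p,q,r,s,t}  [new]
{p,q,r,t} --0--> {p,q,r,s,t}  [seen]
{p,q,r,t} --1--> {p,q,r,t}  [seen]
{p,q,r,t} --2--> {p,q,r,s,t}  [seen]
{p,q,r} --0--> {p,q,r,s,t}  [seen]
{p,q,r} --1--> {p,q,r,t}  [seen]
{p,q,r} --2--> {p,q,r,s,t}  [seen]
{p,q,r,s,t} --0--> {p,q,r,s,t}  [seen]
{p,q,r,s,t} --1--> {p,q,r,s,t}  [seen]
{p,q,r,s,t} --2--> {p,q,r,s,t}  [seen]
Reachable DFA states: {p,q}, {p,q,r,t}, {p,q,r}, {p,q,r,s,t}.

4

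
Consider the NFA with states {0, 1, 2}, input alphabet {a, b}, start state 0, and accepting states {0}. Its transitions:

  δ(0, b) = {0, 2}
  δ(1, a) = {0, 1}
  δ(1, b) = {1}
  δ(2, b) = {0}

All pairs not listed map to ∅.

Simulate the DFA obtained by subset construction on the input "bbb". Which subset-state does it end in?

{0, 2}

Start: {0}.
δ(0,b) = {0, 2}.
Union: {0, 2}.
After b: {0, 2}.
δ(0,b) = {0, 2}; δ(2,b) = {0}.
Union: {0, 2}.
After b: {0, 2}.
δ(0,b) = {0, 2}; δ(2,b) = {0}.
Union: {0, 2}.
After b: {0, 2}.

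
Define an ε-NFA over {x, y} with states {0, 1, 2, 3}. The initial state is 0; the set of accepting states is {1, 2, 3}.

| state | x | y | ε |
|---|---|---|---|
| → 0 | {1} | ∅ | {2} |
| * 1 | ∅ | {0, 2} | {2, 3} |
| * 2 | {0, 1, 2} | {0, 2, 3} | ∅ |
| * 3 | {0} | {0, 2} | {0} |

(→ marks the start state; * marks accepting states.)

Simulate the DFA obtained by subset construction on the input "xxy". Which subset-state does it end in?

Start: {0, 2}.
δ(0,x) = {1}; δ(2,x) = {0, 1, 2}.
Union: {0, 1, 2}.
ε-closure gives {0, 1, 2, 3}.
After x: {0, 1, 2, 3}.
δ(0,x) = {1}; δ(1,x) = ∅; δ(2,x) = {0, 1, 2}; δ(3,x) = {0}.
Union: {0, 1, 2}.
ε-closure gives {0, 1, 2, 3}.
After x: {0, 1, 2, 3}.
δ(0,y) = ∅; δ(1,y) = {0, 2}; δ(2,y) = {0, 2, 3}; δ(3,y) = {0, 2}.
Union: {0, 2, 3}.
After y: {0, 2, 3}.

{0, 2, 3}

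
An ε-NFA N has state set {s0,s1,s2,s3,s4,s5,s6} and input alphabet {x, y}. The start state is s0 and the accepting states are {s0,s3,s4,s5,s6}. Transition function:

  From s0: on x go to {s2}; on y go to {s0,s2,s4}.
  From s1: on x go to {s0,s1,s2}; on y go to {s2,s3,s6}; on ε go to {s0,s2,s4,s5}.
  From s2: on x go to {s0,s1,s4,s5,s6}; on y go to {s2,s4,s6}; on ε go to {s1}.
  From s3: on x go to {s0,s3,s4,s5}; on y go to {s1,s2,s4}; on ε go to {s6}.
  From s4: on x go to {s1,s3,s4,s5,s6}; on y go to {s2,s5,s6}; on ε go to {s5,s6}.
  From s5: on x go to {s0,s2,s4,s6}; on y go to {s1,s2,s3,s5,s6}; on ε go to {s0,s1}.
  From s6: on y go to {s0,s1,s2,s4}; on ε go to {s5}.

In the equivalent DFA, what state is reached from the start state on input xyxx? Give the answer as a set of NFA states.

{s0,s1,s2,s3,s4,s5,s6}

Start: {s0}.
δ(s0,x) = {s2}.
Union: {s2}.
ε-closure gives {s0,s1,s2,s4,s5,s6}.
After x: {s0,s1,s2,s4,s5,s6}.
δ(s0,y) = {s0,s2,s4}; δ(s1,y) = {s2,s3,s6}; δ(s2,y) = {s2,s4,s6}; δ(s4,y) = {s2,s5,s6}; δ(s5,y) = {s1,s2,s3,s5,s6}; δ(s6,y) = {s0,s1,s2,s4}.
Union: {s0,s1,s2,s3,s4,s5,s6}.
After y: {s0,s1,s2,s3,s4,s5,s6}.
δ(s0,x) = {s2}; δ(s1,x) = {s0,s1,s2}; δ(s2,x) = {s0,s1,s4,s5,s6}; δ(s3,x) = {s0,s3,s4,s5}; δ(s4,x) = {s1,s3,s4,s5,s6}; δ(s5,x) = {s0,s2,s4,s6}; δ(s6,x) = ∅.
Union: {s0,s1,s2,s3,s4,s5,s6}.
After x: {s0,s1,s2,s3,s4,s5,s6}.
δ(s0,x) = {s2}; δ(s1,x) = {s0,s1,s2}; δ(s2,x) = {s0,s1,s4,s5,s6}; δ(s3,x) = {s0,s3,s4,s5}; δ(s4,x) = {s1,s3,s4,s5,s6}; δ(s5,x) = {s0,s2,s4,s6}; δ(s6,x) = ∅.
Union: {s0,s1,s2,s3,s4,s5,s6}.
After x: {s0,s1,s2,s3,s4,s5,s6}.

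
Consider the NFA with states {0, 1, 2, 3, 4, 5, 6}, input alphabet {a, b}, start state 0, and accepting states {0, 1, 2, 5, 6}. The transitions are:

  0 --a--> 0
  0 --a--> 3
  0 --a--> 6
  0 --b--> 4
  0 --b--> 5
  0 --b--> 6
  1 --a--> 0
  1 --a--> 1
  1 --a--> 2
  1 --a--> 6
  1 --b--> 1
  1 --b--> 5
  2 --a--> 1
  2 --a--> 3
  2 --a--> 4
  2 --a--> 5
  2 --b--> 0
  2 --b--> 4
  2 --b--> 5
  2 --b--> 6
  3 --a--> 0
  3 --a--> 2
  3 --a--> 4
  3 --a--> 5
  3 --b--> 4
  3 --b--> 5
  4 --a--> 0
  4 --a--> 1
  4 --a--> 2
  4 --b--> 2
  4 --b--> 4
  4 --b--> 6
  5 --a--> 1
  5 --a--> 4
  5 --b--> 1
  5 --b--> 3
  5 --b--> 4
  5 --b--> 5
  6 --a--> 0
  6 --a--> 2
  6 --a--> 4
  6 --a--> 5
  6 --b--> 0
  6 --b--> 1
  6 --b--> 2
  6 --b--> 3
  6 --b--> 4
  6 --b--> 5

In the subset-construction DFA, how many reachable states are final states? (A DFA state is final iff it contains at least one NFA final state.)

Start state of the DFA: {0}.
{0} --a--> {0, 3, 6}  [new]
{0} --b--> {4, 5, 6}  [new]
{0, 3, 6} --a--> {0, 2, 3, 4, 5, 6}  [new]
{0, 3, 6} --b--> {0, 1, 2, 3, 4, 5, 6}  [new]
{4, 5, 6} --a--> {0, 1, 2, 4, 5}  [new]
{4, 5, 6} --b--> {0, 1, 2, 3, 4, 5, 6}  [seen]
{0, 2, 3, 4, 5, 6} --a--> {0, 1, 2, 3, 4, 5, 6}  [seen]
{0, 2, 3, 4, 5, 6} --b--> {0, 1, 2, 3, 4, 5, 6}  [seen]
{0, 1, 2, 3, 4, 5, 6} --a--> {0, 1, 2, 3, 4, 5, 6}  [seen]
{0, 1, 2, 3, 4, 5, 6} --b--> {0, 1, 2, 3, 4, 5, 6}  [seen]
{0, 1, 2, 4, 5} --a--> {0, 1, 2, 3, 4, 5, 6}  [seen]
{0, 1, 2, 4, 5} --b--> {0, 1, 2, 3, 4, 5, 6}  [seen]
Reachable DFA states: {0}, {0, 3, 6}, {4, 5, 6}, {0, 2, 3, 4, 5, 6}, {0, 1, 2, 3, 4, 5, 6}, {0, 1, 2, 4, 5}.
Accepting DFA states (contain an NFA accepting state): {0}, {0, 3, 6}, {4, 5, 6}, {0, 2, 3, 4, 5, 6}, {0, 1, 2, 3, 4, 5, 6}, {0, 1, 2, 4, 5}.

6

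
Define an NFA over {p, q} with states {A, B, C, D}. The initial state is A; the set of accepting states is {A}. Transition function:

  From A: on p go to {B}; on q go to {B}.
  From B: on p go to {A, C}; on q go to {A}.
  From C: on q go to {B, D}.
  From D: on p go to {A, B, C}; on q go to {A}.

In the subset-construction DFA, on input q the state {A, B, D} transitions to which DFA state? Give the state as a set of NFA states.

{A, B}

δ(A,q) = {B}; δ(B,q) = {A}; δ(D,q) = {A}.
Union: {A, B}.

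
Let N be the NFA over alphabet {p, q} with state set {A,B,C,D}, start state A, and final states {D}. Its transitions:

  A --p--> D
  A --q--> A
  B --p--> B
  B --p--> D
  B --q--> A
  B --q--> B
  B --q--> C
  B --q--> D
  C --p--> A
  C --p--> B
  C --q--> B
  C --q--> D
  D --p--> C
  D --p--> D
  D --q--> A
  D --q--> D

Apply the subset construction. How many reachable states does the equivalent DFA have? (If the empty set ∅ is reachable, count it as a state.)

Start state of the DFA: {A}.
{A} --p--> {D}  [new]
{A} --q--> {A}  [seen]
{D} --p--> {C,D}  [new]
{D} --q--> {A,D}  [new]
{C,D} --p--> {A,B,C,D}  [new]
{C,D} --q--> {A,B,D}  [new]
{A,D} --p--> {C,D}  [seen]
{A,D} --q--> {A,D}  [seen]
{A,B,C,D} --p--> {A,B,C,D}  [seen]
{A,B,C,D} --q--> {A,B,C,D}  [seen]
{A,B,D} --p--> {B,C,D}  [new]
{A,B,D} --q--> {A,B,C,D}  [seen]
{B,C,D} --p--> {A,B,C,D}  [seen]
{B,C,D} --q--> {A,B,C,D}  [seen]
Reachable DFA states: {A}, {D}, {C,D}, {A,D}, {A,B,C,D}, {A,B,D}, {B,C,D}.

7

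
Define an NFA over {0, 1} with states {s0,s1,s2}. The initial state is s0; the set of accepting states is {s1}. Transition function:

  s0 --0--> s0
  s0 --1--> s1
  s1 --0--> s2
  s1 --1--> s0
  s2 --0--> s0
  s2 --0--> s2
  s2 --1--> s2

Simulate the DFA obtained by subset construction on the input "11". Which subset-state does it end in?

Start: {s0}.
δ(s0,1) = {s1}.
Union: {s1}.
After 1: {s1}.
δ(s1,1) = {s0}.
Union: {s0}.
After 1: {s0}.

{s0}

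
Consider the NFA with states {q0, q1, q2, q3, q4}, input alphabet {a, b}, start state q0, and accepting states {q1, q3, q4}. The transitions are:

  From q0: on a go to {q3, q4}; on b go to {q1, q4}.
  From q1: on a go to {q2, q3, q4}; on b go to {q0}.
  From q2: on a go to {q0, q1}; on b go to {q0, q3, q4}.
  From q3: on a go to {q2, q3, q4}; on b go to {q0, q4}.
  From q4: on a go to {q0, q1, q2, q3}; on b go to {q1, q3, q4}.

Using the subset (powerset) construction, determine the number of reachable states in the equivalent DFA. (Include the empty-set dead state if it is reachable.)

Start state of the DFA: {q0}.
{q0} --a--> {q3, q4}  [new]
{q0} --b--> {q1, q4}  [new]
{q3, q4} --a--> {q0, q1, q2, q3, q4}  [new]
{q3, q4} --b--> {q0, q1, q3, q4}  [new]
{q1, q4} --a--> {q0, q1, q2, q3, q4}  [seen]
{q1, q4} --b--> {q0, q1, q3, q4}  [seen]
{q0, q1, q2, q3, q4} --a--> {q0, q1, q2, q3, q4}  [seen]
{q0, q1, q2, q3, q4} --b--> {q0, q1, q3, q4}  [seen]
{q0, q1, q3, q4} --a--> {q0, q1, q2, q3, q4}  [seen]
{q0, q1, q3, q4} --b--> {q0, q1, q3, q4}  [seen]
Reachable DFA states: {q0}, {q3, q4}, {q1, q4}, {q0, q1, q2, q3, q4}, {q0, q1, q3, q4}.

5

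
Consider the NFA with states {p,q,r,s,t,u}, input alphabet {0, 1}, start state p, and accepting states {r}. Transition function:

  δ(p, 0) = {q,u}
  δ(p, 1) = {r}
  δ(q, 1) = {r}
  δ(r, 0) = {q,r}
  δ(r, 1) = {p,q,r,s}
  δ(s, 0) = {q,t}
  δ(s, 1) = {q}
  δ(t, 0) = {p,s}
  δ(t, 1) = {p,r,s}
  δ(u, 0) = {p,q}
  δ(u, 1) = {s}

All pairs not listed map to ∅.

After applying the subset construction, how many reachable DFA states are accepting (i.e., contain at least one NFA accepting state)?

Start state of the DFA: {p}.
{p} --0--> {q,u}  [new]
{p} --1--> {r}  [new]
{q,u} --0--> {p,q}  [new]
{q,u} --1--> {r,s}  [new]
{r} --0--> {q,r}  [new]
{r} --1--> {p,q,r,s}  [new]
{p,q} --0--> {q,u}  [seen]
{p,q} --1--> {r}  [seen]
{r,s} --0--> {q,r,t}  [new]
{r,s} --1--> {p,q,r,s}  [seen]
{q,r} --0--> {q,r}  [seen]
{q,r} --1--> {p,q,r,s}  [seen]
{p,q,r,s} --0--> {q,r,t,u}  [new]
{p,q,r,s} --1--> {p,q,r,s}  [seen]
{q,r,t} --0--> {p,q,r,s}  [seen]
{q,r,t} --1--> {p,q,r,s}  [seen]
{q,r,t,u} --0--> {p,q,r,s}  [seen]
{q,r,t,u} --1--> {p,q,r,s}  [seen]
Reachable DFA states: {p}, {q,u}, {r}, {p,q}, {r,s}, {q,r}, {p,q,r,s}, {q,r,t}, {q,r,t,u}.
Accepting DFA states (contain an NFA accepting state): {r}, {r,s}, {q,r}, {p,q,r,s}, {q,r,t}, {q,r,t,u}.

6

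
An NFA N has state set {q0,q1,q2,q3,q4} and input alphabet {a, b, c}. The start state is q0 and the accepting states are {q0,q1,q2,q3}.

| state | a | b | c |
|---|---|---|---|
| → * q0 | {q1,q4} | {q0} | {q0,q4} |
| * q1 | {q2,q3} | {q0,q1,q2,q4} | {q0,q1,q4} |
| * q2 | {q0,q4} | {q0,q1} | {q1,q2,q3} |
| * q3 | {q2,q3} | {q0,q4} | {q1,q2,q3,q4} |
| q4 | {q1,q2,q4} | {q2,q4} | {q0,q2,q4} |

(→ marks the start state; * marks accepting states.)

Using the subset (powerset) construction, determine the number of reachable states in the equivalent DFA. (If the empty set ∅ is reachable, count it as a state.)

Start state of the DFA: {q0}.
{q0} --a--> {q1,q4}  [new]
{q0} --b--> {q0}  [seen]
{q0} --c--> {q0,q4}  [new]
{q1,q4} --a--> {q1,q2,q3,q4}  [new]
{q1,q4} --b--> {q0,q1,q2,q4}  [new]
{q1,q4} --c--> {q0,q1,q2,q4}  [seen]
{q0,q4} --a--> {q1,q2,q4}  [new]
{q0,q4} --b--> {q0,q2,q4}  [new]
{q0,q4} --c--> {q0,q2,q4}  [seen]
{q1,q2,q3,q4} --a--> {q0,q1,q2,q3,q4}  [new]
{q1,q2,q3,q4} --b--> {q0,q1,q2,q4}  [seen]
{q1,q2,q3,q4} --c--> {q0,q1,q2,q3,q4}  [seen]
{q0,q1,q2,q4} --a--> {q0,q1,q2,q3,q4}  [seen]
{q0,q1,q2,q4} --b--> {q0,q1,q2,q4}  [seen]
{q0,q1,q2,q4} --c--> {q0,q1,q2,q3,q4}  [seen]
{q1,q2,q4} --a--> {q0,q1,q2,q3,q4}  [seen]
{q1,q2,q4} --b--> {q0,q1,q2,q4}  [seen]
{q1,q2,q4} --c--> {q0,q1,q2,q3,q4}  [seen]
{q0,q2,q4} --a--> {q0,q1,q2,q4}  [seen]
{q0,q2,q4} --b--> {q0,q1,q2,q4}  [seen]
{q0,q2,q4} --c--> {q0,q1,q2,q3,q4}  [seen]
{q0,q1,q2,q3,q4} --a--> {q0,q1,q2,q3,q4}  [seen]
{q0,q1,q2,q3,q4} --b--> {q0,q1,q2,q4}  [seen]
{q0,q1,q2,q3,q4} --c--> {q0,q1,q2,q3,q4}  [seen]
Reachable DFA states: {q0}, {q1,q4}, {q0,q4}, {q1,q2,q3,q4}, {q0,q1,q2,q4}, {q1,q2,q4}, {q0,q2,q4}, {q0,q1,q2,q3,q4}.

8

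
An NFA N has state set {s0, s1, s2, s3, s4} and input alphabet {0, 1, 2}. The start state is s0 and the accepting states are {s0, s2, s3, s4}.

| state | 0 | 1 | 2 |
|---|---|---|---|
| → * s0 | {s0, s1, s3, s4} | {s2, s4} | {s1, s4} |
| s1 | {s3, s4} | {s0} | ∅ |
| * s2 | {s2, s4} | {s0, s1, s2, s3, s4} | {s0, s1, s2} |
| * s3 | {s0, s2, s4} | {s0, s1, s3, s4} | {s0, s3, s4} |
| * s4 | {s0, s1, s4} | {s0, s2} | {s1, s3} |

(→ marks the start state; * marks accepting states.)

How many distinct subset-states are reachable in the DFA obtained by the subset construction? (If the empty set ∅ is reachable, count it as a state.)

Start state of the DFA: {s0}.
{s0} --0--> {s0, s1, s3, s4}  [new]
{s0} --1--> {s2, s4}  [new]
{s0} --2--> {s1, s4}  [new]
{s0, s1, s3, s4} --0--> {s0, s1, s2, s3, s4}  [new]
{s0, s1, s3, s4} --1--> {s0, s1, s2, s3, s4}  [seen]
{s0, s1, s3, s4} --2--> {s0, s1, s3, s4}  [seen]
{s2, s4} --0--> {s0, s1, s2, s4}  [new]
{s2, s4} --1--> {s0, s1, s2, s3, s4}  [seen]
{s2, s4} --2--> {s0, s1, s2, s3}  [new]
{s1, s4} --0--> {s0, s1, s3, s4}  [seen]
{s1, s4} --1--> {s0, s2}  [new]
{s1, s4} --2--> {s1, s3}  [new]
{s0, s1, s2, s3, s4} --0--> {s0, s1, s2, s3, s4}  [seen]
{s0, s1, s2, s3, s4} --1--> {s0, s1, s2, s3, s4}  [seen]
{s0, s1, s2, s3, s4} --2--> {s0, s1, s2, s3, s4}  [seen]
{s0, s1, s2, s4} --0--> {s0, s1, s2, s3, s4}  [seen]
{s0, s1, s2, s4} --1--> {s0, s1, s2, s3, s4}  [seen]
{s0, s1, s2, s4} --2--> {s0, s1, s2, s3, s4}  [seen]
{s0, s1, s2, s3} --0--> {s0, s1, s2, s3, s4}  [seen]
{s0, s1, s2, s3} --1--> {s0, s1, s2, s3, s4}  [seen]
{s0, s1, s2, s3} --2--> {s0, s1, s2, s3, s4}  [seen]
{s0, s2} --0--> {s0, s1, s2, s3, s4}  [seen]
{s0, s2} --1--> {s0, s1, s2, s3, s4}  [seen]
{s0, s2} --2--> {s0, s1, s2, s4}  [seen]
{s1, s3} --0--> {s0, s2, s3, s4}  [new]
{s1, s3} --1--> {s0, s1, s3, s4}  [seen]
{s1, s3} --2--> {s0, s3, s4}  [new]
{s0, s2, s3, s4} --0--> {s0, s1, s2, s3, s4}  [seen]
{s0, s2, s3, s4} --1--> {s0, s1, s2, s3, s4}  [seen]
{s0, s2, s3, s4} --2--> {s0, s1, s2, s3, s4}  [seen]
{s0, s3, s4} --0--> {s0, s1, s2, s3, s4}  [seen]
{s0, s3, s4} --1--> {s0, s1, s2, s3, s4}  [seen]
{s0, s3, s4} --2--> {s0, s1, s3, s4}  [seen]
Reachable DFA states: {s0}, {s0, s1, s3, s4}, {s2, s4}, {s1, s4}, {s0, s1, s2, s3, s4}, {s0, s1, s2, s4}, {s0, s1, s2, s3}, {s0, s2}, {s1, s3}, {s0, s2, s3, s4}, {s0, s3, s4}.

11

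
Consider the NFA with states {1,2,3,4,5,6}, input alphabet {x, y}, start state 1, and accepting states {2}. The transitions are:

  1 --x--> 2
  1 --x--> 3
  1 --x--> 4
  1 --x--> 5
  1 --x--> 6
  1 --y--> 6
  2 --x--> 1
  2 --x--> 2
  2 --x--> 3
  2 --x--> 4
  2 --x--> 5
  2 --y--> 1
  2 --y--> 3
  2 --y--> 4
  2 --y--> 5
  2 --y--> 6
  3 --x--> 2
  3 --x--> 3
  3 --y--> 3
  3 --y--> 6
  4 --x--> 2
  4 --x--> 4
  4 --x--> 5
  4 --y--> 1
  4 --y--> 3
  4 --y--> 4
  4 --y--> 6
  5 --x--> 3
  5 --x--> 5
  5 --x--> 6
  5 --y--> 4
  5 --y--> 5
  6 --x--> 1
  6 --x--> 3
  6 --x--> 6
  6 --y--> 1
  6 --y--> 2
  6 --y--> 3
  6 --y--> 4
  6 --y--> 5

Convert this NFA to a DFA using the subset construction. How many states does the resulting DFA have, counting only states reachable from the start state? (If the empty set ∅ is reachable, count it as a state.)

Start state of the DFA: {1}.
{1} --x--> {2,3,4,5,6}  [new]
{1} --y--> {6}  [new]
{2,3,4,5,6} --x--> {1,2,3,4,5,6}  [new]
{2,3,4,5,6} --y--> {1,2,3,4,5,6}  [seen]
{6} --x--> {1,3,6}  [new]
{6} --y--> {1,2,3,4,5}  [new]
{1,2,3,4,5,6} --x--> {1,2,3,4,5,6}  [seen]
{1,2,3,4,5,6} --y--> {1,2,3,4,5,6}  [seen]
{1,3,6} --x--> {1,2,3,4,5,6}  [seen]
{1,3,6} --y--> {1,2,3,4,5,6}  [seen]
{1,2,3,4,5} --x--> {1,2,3,4,5,6}  [seen]
{1,2,3,4,5} --y--> {1,3,4,5,6}  [new]
{1,3,4,5,6} --x--> {1,2,3,4,5,6}  [seen]
{1,3,4,5,6} --y--> {1,2,3,4,5,6}  [seen]
Reachable DFA states: {1}, {2,3,4,5,6}, {6}, {1,2,3,4,5,6}, {1,3,6}, {1,2,3,4,5}, {1,3,4,5,6}.

7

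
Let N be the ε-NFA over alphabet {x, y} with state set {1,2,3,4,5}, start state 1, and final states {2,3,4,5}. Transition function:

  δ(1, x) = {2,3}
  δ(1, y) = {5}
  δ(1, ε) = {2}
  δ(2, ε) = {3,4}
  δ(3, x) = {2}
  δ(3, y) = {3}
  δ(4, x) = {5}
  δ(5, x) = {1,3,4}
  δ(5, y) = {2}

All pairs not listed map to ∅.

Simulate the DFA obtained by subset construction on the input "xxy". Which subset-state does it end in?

Start: {1,2,3,4}.
δ(1,x) = {2,3}; δ(2,x) = ∅; δ(3,x) = {2}; δ(4,x) = {5}.
Union: {2,3,5}.
ε-closure gives {2,3,4,5}.
After x: {2,3,4,5}.
δ(2,x) = ∅; δ(3,x) = {2}; δ(4,x) = {5}; δ(5,x) = {1,3,4}.
Union: {1,2,3,4,5}.
After x: {1,2,3,4,5}.
δ(1,y) = {5}; δ(2,y) = ∅; δ(3,y) = {3}; δ(4,y) = ∅; δ(5,y) = {2}.
Union: {2,3,5}.
ε-closure gives {2,3,4,5}.
After y: {2,3,4,5}.

{2,3,4,5}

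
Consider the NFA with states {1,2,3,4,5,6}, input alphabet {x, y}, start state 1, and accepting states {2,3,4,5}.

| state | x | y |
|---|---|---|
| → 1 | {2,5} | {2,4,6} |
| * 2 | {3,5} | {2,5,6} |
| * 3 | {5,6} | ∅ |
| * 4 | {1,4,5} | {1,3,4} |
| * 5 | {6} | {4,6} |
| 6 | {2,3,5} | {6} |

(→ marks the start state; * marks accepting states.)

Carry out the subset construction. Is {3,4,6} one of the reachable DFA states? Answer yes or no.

no

Start state of the DFA: {1}.
{1} --x--> {2,5}  [new]
{1} --y--> {2,4,6}  [new]
{2,5} --x--> {3,5,6}  [new]
{2,5} --y--> {2,4,5,6}  [new]
{2,4,6} --x--> {1,2,3,4,5}  [new]
{2,4,6} --y--> {1,2,3,4,5,6}  [new]
{3,5,6} --x--> {2,3,5,6}  [new]
{3,5,6} --y--> {4,6}  [new]
{2,4,5,6} --x--> {1,2,3,4,5,6}  [seen]
{2,4,5,6} --y--> {1,2,3,4,5,6}  [seen]
{1,2,3,4,5} --x--> {1,2,3,4,5,6}  [seen]
{1,2,3,4,5} --y--> {1,2,3,4,5,6}  [seen]
{1,2,3,4,5,6} --x--> {1,2,3,4,5,6}  [seen]
{1,2,3,4,5,6} --y--> {1,2,3,4,5,6}  [seen]
{2,3,5,6} --x--> {2,3,5,6}  [seen]
{2,3,5,6} --y--> {2,4,5,6}  [seen]
{4,6} --x--> {1,2,3,4,5}  [seen]
{4,6} --y--> {1,3,4,6}  [new]
{1,3,4,6} --x--> {1,2,3,4,5,6}  [seen]
{1,3,4,6} --y--> {1,2,3,4,6}  [new]
{1,2,3,4,6} --x--> {1,2,3,4,5,6}  [seen]
{1,2,3,4,6} --y--> {1,2,3,4,5,6}  [seen]
Reachable DFA states: {1}, {2,5}, {2,4,6}, {3,5,6}, {2,4,5,6}, {1,2,3,4,5}, {1,2,3,4,5,6}, {2,3,5,6}, {4,6}, {1,3,4,6}, {1,2,3,4,6}.
{3,4,6} is not among them.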